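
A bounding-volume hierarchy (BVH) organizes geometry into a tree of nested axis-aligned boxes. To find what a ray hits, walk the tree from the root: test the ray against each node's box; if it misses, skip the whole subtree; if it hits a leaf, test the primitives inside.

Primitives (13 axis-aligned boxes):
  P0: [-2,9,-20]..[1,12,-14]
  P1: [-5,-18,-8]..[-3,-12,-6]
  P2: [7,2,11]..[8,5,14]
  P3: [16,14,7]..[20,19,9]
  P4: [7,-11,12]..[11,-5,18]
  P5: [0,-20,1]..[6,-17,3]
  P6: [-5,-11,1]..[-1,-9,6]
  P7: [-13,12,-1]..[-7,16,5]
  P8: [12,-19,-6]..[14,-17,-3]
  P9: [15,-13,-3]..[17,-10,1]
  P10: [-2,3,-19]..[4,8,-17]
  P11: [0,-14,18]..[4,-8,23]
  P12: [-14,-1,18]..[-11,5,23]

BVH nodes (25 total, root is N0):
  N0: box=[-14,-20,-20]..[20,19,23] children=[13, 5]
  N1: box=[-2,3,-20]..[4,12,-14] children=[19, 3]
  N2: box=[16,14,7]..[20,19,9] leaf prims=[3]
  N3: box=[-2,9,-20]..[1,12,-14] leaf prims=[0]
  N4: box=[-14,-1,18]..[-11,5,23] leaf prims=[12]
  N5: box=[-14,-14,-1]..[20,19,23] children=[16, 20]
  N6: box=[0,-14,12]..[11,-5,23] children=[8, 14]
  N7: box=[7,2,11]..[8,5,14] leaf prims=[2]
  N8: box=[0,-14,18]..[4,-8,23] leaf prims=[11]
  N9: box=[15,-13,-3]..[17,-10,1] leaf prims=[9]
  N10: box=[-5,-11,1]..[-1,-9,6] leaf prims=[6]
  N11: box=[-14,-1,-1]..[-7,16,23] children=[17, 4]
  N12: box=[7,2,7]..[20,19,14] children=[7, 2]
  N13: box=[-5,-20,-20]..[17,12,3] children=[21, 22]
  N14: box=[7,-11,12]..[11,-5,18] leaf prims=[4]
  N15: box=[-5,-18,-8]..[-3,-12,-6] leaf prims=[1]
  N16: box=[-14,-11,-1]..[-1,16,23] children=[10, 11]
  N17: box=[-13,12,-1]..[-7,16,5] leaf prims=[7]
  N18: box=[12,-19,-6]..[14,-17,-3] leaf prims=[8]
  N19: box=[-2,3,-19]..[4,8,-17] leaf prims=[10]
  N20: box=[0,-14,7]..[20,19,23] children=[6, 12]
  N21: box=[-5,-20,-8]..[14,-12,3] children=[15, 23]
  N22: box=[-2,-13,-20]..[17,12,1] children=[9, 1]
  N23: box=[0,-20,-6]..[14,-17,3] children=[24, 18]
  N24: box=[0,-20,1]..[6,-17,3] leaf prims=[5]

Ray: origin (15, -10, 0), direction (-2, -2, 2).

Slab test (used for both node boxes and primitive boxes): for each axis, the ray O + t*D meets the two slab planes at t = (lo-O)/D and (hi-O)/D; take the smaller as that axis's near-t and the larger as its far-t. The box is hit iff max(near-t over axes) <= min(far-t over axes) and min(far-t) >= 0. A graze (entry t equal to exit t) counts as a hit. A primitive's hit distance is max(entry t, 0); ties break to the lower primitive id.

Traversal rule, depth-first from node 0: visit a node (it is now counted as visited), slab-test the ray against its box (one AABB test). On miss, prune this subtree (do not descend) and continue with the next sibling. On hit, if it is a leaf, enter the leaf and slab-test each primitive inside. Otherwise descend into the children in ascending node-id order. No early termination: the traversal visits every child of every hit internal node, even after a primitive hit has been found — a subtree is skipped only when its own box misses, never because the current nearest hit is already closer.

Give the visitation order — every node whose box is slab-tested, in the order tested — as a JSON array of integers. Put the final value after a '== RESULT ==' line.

Trace the traversal:
N0 x:[-5/2,29/2] y:[-29/2,5] z:[-10,23/2] -> hit [-5/2,5], descend [5, 13]
  N5 x:[-5/2,29/2] y:[-29/2,2] z:[-1/2,23/2] -> hit [-1/2,2], descend [16, 20]
    N16 x:[8,29/2] y:[-13,1/2] z:[-1/2,23/2] -> miss, prune
    N20 x:[-5/2,15/2] y:[-29/2,2] z:[7/2,23/2] -> miss, prune
  N13 x:[-1,10] y:[-11,5] z:[-10,3/2] -> hit [-1,3/2], descend [21, 22]
    N21 x:[1/2,10] y:[1,5] z:[-4,3/2] -> hit [1,3/2], descend [15, 23]
      N15 x:[9,10] y:[1,4] z:[-4,-3] -> miss, prune
      N23 x:[1/2,15/2] y:[7/2,5] z:[-3,3/2] -> miss, prune
    N22 x:[-1,17/2] y:[-11,3/2] z:[-10,1/2] -> hit [-1,1/2], descend [1, 9]
      N1 x:[11/2,17/2] y:[-11,-13/2] z:[-10,-7] -> miss, prune
      N9 x:[-1,0] y:[0,3/2] z:[-3/2,1/2] -> hit [0,0] leaf, test {P9@t=0}

11 AABB tests over nodes [0, 5, 16, 20, 13, 21, 15, 23, 22, 1, 9]; 1 leaf entered; closest P9.

== RESULT ==
[0, 5, 16, 20, 13, 21, 15, 23, 22, 1, 9]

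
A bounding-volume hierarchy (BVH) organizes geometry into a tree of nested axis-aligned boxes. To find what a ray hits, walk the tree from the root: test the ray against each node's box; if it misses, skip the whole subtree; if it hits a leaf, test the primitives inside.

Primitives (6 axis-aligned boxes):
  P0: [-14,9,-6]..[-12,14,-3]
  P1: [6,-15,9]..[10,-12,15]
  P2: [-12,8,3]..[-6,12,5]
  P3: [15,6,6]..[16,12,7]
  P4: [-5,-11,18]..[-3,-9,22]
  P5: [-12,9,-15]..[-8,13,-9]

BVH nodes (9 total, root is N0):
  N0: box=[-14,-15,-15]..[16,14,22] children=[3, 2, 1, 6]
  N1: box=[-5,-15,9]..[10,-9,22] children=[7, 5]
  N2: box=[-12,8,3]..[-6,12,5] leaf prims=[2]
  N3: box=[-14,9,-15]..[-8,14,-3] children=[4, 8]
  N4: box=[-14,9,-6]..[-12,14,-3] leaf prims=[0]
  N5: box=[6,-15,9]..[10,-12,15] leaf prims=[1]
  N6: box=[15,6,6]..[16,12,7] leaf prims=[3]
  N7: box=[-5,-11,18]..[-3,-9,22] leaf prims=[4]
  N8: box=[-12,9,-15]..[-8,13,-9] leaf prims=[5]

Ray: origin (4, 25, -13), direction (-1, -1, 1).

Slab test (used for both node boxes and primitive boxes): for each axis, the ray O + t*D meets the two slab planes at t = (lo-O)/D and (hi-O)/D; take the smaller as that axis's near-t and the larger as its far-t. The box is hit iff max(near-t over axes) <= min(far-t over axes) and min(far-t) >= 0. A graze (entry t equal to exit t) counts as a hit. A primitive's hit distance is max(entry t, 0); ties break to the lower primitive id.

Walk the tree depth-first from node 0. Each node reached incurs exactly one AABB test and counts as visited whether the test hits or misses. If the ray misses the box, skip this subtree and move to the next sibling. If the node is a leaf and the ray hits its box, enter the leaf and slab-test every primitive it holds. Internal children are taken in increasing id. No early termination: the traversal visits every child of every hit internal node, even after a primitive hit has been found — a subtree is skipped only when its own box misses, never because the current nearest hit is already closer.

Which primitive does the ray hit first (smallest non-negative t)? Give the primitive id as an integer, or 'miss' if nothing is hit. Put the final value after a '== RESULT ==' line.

Trace the traversal:
N0 x:[-12,18] y:[11,40] z:[-2,35] -> hit [11,18], descend [1, 2, 3, 6]
  N1 x:[-6,9] y:[34,40] z:[22,35] -> miss, prune
  N2 x:[10,16] y:[13,17] z:[16,18] -> hit [16,16] leaf, test {P2@t=16}
  N3 x:[12,18] y:[11,16] z:[-2,10] -> miss, prune
  N6 x:[-12,-11] y:[13,19] z:[19,20] -> miss, prune

order=[0, 1, 2, 3, 6]  |boxes|=5  |leaves|=1  hit=P2

== RESULT ==
2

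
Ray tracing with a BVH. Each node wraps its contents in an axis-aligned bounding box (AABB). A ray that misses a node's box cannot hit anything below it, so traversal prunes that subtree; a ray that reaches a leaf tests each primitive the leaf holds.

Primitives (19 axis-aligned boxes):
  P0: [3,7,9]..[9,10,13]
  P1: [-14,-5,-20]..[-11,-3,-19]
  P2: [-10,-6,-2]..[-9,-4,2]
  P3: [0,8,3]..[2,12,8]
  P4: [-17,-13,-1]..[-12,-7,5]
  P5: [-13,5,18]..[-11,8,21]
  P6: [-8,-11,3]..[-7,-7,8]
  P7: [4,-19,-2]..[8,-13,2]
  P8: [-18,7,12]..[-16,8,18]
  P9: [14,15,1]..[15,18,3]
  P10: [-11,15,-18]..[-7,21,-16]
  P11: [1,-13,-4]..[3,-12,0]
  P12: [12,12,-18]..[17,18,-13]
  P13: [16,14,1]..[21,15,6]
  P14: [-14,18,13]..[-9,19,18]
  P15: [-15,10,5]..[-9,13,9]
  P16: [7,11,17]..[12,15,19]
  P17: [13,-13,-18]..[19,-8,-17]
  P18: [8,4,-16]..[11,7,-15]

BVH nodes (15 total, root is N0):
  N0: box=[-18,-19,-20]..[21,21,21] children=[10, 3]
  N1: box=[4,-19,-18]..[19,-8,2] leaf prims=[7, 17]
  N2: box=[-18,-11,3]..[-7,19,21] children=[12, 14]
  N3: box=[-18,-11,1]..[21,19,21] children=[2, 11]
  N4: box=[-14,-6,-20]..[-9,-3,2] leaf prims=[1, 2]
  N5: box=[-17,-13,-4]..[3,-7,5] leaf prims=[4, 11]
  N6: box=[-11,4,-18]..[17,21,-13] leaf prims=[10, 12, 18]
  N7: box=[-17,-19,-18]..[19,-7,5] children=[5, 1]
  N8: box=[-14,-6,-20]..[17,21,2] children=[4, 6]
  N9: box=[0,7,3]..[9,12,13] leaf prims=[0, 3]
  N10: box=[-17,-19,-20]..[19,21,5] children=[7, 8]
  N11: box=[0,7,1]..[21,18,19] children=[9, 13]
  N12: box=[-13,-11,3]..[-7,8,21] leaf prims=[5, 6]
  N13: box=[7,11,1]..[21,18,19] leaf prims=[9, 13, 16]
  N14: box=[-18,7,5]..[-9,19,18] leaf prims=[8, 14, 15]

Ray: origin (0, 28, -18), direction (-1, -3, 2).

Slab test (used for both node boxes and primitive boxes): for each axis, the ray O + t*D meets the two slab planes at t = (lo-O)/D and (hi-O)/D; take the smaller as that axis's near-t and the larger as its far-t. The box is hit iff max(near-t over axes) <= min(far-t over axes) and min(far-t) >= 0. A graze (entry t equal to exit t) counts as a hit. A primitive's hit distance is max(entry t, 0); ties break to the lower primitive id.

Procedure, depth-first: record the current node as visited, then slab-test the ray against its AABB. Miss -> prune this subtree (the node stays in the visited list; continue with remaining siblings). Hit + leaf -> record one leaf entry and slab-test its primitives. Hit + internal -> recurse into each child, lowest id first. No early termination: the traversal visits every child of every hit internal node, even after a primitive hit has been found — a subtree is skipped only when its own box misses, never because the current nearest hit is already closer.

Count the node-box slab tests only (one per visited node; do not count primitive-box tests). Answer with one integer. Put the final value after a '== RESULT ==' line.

Trace the traversal:
N0 x:[-21,18] y:[7/3,47/3] z:[-1,39/2] -> hit [7/3,47/3], descend [3, 10]
  N3 x:[-21,18] y:[3,13] z:[19/2,39/2] -> hit [19/2,13], descend [2, 11]
    N2 x:[7,18] y:[3,13] z:[21/2,39/2] -> hit [21/2,13], descend [12, 14]
      N12 x:[7,13] y:[20/3,13] z:[21/2,39/2] -> hit [21/2,13] leaf, test {P5(miss), P6(miss)}
      N14 x:[9,18] y:[3,7] z:[23/2,18] -> miss, prune
    N11 x:[-21,0] y:[10/3,7] z:[19/2,37/2] -> miss, prune
  N10 x:[-19,17] y:[7/3,47/3] z:[-1,23/2] -> hit [7/3,23/2], descend [7, 8]
    N7 x:[-19,17] y:[35/3,47/3] z:[0,23/2] -> miss, prune
    N8 x:[-17,14] y:[7/3,34/3] z:[-1,10] -> hit [7/3,10], descend [4, 6]
      N4 x:[9,14] y:[31/3,34/3] z:[-1,10] -> miss, prune
      N6 x:[-17,11] y:[7/3,8] z:[0,5/2] -> hit [7/3,5/2] leaf, test {P10(miss), P12(miss), P18(miss)}

Visited [0, 3, 2, 12, 14, 11, 10, 7, 8, 4, 6]. Tests: 11 box, 2 leaf. Nearest: miss.

== RESULT ==
11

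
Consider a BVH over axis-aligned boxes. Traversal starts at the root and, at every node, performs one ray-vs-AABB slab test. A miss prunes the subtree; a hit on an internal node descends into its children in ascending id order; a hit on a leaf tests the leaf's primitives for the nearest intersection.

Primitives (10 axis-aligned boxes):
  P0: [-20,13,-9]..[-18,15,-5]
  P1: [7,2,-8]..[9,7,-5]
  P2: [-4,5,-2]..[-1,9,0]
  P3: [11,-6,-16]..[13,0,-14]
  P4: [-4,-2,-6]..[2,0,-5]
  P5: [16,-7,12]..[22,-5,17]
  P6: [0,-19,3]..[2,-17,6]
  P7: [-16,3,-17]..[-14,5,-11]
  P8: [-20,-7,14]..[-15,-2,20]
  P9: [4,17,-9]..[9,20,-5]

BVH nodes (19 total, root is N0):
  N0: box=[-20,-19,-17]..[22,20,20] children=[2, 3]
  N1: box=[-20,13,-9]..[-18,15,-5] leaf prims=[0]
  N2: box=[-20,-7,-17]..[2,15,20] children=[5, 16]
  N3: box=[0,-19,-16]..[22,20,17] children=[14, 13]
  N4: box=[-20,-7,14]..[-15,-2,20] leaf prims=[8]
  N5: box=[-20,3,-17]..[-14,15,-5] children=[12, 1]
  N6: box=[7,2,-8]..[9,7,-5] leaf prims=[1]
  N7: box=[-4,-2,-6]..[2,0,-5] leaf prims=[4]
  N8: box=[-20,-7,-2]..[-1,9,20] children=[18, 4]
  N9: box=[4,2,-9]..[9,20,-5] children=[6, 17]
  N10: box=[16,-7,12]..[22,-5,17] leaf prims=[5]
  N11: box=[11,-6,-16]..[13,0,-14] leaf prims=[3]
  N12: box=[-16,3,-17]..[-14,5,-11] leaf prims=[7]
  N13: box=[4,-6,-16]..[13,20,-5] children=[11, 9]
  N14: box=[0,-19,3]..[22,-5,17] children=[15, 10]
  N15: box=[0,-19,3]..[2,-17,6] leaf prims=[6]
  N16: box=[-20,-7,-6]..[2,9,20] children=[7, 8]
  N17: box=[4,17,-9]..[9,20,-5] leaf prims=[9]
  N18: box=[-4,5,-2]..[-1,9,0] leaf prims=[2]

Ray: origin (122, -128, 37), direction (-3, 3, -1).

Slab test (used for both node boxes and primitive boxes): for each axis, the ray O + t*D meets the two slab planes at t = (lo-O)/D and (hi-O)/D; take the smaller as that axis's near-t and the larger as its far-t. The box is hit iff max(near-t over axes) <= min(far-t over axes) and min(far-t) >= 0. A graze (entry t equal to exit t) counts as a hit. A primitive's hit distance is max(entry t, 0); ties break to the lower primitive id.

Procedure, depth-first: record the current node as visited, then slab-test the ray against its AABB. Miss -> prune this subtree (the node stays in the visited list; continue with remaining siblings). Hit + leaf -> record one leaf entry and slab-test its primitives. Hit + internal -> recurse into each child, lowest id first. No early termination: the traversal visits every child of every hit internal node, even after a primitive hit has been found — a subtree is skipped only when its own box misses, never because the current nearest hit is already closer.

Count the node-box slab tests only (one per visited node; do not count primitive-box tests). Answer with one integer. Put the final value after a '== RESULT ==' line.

Traverse from the root:
N0 x:[100/3,142/3] y:[109/3,148/3] z:[17,54] -> hit [109/3,142/3], descend [2, 3]
  N2 x:[40,142/3] y:[121/3,143/3] z:[17,54] -> hit [121/3,142/3], descend [5, 16]
    N5 x:[136/3,142/3] y:[131/3,143/3] z:[42,54] -> hit [136/3,142/3], descend [1, 12]
      N1 x:[140/3,142/3] y:[47,143/3] z:[42,46] -> miss, prune
      N12 x:[136/3,46] y:[131/3,133/3] z:[48,54] -> miss, prune
    N16 x:[40,142/3] y:[121/3,137/3] z:[17,43] -> hit [121/3,43], descend [7, 8]
      N7 x:[40,42] y:[42,128/3] z:[42,43] -> hit [42,42] leaf, test {P4@t=42}
      N8 x:[41,142/3] y:[121/3,137/3] z:[17,39] -> miss, prune
  N3 x:[100/3,122/3] y:[109/3,148/3] z:[20,53] -> hit [109/3,122/3], descend [13, 14]
    N13 x:[109/3,118/3] y:[122/3,148/3] z:[42,53] -> miss, prune
    N14 x:[100/3,122/3] y:[109/3,41] z:[20,34] -> miss, prune

Summary -> nodes [0, 2, 5, 1, 12, 16, 7, 8, 3, 13, 14]; box-tests=11; leaf-entries=1; first=P4

== RESULT ==
11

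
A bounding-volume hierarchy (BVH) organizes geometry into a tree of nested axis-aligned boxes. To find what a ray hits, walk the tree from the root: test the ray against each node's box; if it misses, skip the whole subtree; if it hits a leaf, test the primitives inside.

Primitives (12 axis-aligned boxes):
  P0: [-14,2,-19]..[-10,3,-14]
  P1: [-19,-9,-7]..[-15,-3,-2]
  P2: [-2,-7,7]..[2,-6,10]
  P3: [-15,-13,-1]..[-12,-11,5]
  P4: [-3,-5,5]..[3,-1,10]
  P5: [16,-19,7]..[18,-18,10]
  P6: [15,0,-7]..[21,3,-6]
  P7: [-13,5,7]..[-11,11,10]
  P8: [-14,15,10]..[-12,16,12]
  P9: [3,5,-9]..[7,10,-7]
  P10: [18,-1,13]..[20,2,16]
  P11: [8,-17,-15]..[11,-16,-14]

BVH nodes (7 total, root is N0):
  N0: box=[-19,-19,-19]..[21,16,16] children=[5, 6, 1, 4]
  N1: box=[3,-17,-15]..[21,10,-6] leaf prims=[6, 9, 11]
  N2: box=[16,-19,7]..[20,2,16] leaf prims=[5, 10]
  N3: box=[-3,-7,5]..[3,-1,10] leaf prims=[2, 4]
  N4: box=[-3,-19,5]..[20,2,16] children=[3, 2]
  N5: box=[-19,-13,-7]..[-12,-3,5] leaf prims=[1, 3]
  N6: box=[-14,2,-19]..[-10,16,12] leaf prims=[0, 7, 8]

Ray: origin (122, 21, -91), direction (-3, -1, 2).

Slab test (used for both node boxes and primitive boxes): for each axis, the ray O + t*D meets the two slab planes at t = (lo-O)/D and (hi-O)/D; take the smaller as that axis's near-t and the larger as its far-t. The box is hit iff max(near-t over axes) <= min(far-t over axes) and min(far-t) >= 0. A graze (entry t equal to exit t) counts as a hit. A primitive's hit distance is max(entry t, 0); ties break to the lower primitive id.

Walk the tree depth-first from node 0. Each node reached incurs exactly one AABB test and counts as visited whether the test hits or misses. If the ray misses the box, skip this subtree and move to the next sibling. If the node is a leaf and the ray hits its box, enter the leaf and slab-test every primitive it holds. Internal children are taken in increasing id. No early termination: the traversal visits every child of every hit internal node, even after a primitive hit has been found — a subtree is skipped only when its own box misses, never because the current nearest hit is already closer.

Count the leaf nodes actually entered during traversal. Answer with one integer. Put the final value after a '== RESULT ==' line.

Trace the traversal:
N0 x:[101/3,47] y:[5,40] z:[36,107/2] -> hit [36,40], descend [1, 4, 5, 6]
  N1 x:[101/3,119/3] y:[11,38] z:[38,85/2] -> hit [38,38] leaf, test {P6(miss), P9(miss), P11@t=38}
  N4 x:[34,125/3] y:[19,40] z:[48,107/2] -> miss, prune
  N5 x:[134/3,47] y:[24,34] z:[42,48] -> miss, prune
  N6 x:[44,136/3] y:[5,19] z:[36,103/2] -> miss, prune

order=[0, 1, 4, 5, 6]  |boxes|=5  |leaves|=1  hit=P11

== RESULT ==
1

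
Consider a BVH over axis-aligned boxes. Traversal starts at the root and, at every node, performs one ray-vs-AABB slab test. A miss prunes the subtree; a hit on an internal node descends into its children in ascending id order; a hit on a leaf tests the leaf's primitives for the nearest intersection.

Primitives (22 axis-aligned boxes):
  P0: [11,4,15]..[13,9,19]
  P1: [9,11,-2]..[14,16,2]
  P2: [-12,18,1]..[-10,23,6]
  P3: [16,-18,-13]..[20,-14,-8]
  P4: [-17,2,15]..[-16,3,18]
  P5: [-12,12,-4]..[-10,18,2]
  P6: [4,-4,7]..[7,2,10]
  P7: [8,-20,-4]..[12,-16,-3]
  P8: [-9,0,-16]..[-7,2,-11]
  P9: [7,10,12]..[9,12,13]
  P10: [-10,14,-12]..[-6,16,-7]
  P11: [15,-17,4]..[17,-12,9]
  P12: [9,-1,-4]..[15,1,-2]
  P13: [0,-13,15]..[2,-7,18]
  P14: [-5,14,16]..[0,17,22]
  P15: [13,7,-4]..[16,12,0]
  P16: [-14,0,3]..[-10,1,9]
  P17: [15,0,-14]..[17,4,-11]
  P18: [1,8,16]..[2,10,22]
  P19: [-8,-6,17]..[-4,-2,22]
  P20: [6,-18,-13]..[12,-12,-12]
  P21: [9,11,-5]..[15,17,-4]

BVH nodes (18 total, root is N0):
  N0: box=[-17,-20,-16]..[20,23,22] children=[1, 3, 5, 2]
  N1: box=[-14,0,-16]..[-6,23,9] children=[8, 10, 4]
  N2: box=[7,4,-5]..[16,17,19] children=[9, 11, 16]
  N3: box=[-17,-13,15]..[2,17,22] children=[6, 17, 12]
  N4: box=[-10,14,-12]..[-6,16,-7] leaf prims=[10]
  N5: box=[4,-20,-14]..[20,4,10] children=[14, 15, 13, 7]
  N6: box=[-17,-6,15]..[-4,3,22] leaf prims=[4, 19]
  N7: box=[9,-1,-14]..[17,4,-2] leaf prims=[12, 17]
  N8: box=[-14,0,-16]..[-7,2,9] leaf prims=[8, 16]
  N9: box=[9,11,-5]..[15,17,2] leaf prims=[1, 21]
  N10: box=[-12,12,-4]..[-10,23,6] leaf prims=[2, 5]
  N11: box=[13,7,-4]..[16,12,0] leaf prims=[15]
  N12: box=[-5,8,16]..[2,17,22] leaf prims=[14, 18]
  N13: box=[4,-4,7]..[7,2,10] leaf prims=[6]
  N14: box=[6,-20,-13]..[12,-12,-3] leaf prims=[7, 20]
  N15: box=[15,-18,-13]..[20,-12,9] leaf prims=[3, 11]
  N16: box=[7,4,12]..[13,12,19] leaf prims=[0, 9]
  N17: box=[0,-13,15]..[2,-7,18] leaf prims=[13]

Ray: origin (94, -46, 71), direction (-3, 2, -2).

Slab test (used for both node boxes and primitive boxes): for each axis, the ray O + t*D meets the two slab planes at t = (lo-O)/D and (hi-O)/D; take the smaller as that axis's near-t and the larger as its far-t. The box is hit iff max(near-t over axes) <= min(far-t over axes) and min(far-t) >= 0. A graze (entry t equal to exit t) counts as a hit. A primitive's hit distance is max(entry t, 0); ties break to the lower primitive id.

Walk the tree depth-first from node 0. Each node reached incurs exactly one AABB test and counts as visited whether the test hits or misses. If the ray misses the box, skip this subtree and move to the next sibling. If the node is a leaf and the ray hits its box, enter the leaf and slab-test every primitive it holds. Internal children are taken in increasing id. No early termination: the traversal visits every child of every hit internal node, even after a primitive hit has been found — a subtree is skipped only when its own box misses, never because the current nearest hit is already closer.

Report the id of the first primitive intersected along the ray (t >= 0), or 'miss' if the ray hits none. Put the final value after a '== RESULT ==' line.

Trace the traversal:
N0 x:[74/3,37] y:[13,69/2] z:[49/2,87/2] -> hit [74/3,69/2], descend [1, 2, 3, 5]
  N1 x:[100/3,36] y:[23,69/2] z:[31,87/2] -> hit [100/3,69/2], descend [4, 8, 10]
    N4 x:[100/3,104/3] y:[30,31] z:[39,83/2] -> miss, prune
    N8 x:[101/3,36] y:[23,24] z:[31,87/2] -> miss, prune
    N10 x:[104/3,106/3] y:[29,69/2] z:[65/2,75/2] -> miss, prune
  N2 x:[26,29] y:[25,63/2] z:[26,38] -> hit [26,29], descend [9, 11, 16]
    N9 x:[79/3,85/3] y:[57/2,63/2] z:[69/2,38] -> miss, prune
    N11 x:[26,27] y:[53/2,29] z:[71/2,75/2] -> miss, prune
    N16 x:[27,29] y:[25,29] z:[26,59/2] -> hit [27,29] leaf, test {P0@t=27, P9@t=29}
  N3 x:[92/3,37] y:[33/2,63/2] z:[49/2,28] -> miss, prune
  N5 x:[74/3,30] y:[13,25] z:[61/2,85/2] -> miss, prune

Visited [0, 1, 4, 8, 10, 2, 9, 11, 16, 3, 5]. Tests: 11 box, 1 leaf. Nearest: P0.

== RESULT ==
0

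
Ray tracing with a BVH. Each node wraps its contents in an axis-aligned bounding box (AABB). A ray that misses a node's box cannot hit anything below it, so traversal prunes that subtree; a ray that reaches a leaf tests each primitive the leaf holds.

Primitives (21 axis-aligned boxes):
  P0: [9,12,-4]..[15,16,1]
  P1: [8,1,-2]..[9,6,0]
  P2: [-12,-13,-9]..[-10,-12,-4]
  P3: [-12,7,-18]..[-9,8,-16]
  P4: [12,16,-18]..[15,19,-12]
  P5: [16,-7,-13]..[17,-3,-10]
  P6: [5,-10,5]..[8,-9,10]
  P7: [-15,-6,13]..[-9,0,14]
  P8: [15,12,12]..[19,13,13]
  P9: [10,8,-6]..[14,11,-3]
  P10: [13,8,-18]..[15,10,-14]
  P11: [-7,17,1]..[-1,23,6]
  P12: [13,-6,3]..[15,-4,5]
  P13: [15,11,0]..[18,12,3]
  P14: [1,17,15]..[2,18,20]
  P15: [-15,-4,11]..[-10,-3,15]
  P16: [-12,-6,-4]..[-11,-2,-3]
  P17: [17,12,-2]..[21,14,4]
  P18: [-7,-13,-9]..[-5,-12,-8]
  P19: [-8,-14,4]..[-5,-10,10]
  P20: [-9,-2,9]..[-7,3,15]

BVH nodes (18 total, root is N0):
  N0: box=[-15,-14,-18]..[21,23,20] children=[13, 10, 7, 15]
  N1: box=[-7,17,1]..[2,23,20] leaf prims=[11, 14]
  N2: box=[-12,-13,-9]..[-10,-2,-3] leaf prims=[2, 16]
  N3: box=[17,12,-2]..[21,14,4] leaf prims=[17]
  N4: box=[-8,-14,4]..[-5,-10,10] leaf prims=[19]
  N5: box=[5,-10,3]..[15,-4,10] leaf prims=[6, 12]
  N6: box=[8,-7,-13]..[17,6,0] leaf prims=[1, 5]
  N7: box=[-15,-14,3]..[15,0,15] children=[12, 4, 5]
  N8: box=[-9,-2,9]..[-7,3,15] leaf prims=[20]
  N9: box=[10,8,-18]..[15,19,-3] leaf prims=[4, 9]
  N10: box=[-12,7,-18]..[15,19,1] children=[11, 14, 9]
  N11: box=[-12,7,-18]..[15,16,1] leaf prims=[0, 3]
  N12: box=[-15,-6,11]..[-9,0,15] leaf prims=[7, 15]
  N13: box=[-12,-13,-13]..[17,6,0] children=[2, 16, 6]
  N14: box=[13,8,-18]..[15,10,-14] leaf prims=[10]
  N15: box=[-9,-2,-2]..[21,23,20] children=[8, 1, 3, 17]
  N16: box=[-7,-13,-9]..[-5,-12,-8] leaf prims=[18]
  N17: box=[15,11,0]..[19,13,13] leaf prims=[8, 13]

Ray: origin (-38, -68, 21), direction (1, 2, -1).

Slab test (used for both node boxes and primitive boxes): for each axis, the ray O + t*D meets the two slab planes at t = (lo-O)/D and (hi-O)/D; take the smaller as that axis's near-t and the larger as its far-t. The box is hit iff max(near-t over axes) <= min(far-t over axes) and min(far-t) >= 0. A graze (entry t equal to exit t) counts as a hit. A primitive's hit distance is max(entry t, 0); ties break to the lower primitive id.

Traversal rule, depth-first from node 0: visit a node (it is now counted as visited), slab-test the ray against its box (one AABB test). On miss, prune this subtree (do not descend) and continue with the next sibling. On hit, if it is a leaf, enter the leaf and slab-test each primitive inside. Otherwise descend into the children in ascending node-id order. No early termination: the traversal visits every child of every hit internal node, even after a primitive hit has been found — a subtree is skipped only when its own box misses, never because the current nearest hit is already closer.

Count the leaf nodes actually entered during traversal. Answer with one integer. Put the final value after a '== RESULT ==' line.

Walk:
N0 x:[23,59] y:[27,91/2] z:[1,39] -> hit [27,39], descend [7, 10, 13, 15]
  N7 x:[23,53] y:[27,34] z:[6,18] -> miss, prune
  N10 x:[26,53] y:[75/2,87/2] z:[20,39] -> hit [75/2,39], descend [9, 11, 14]
    N9 x:[48,53] y:[38,87/2] z:[24,39] -> miss, prune
    N11 x:[26,53] y:[75/2,42] z:[20,39] -> hit [75/2,39] leaf, test {P0(miss), P3(miss)}
    N14 x:[51,53] y:[38,39] z:[35,39] -> miss, prune
  N13 x:[26,55] y:[55/2,37] z:[21,34] -> hit [55/2,34], descend [2, 6, 16]
    N2 x:[26,28] y:[55/2,33] z:[24,30] -> hit [55/2,28] leaf, test {P2@t=55/2, P16(miss)}
    N6 x:[46,55] y:[61/2,37] z:[21,34] -> miss, prune
    N16 x:[31,33] y:[55/2,28] z:[29,30] -> miss, prune
  N15 x:[29,59] y:[33,91/2] z:[1,23] -> miss, prune

11 AABB tests over nodes [0, 7, 10, 9, 11, 14, 13, 2, 6, 16, 15]; 2 leaves entered; closest P2.

== RESULT ==
2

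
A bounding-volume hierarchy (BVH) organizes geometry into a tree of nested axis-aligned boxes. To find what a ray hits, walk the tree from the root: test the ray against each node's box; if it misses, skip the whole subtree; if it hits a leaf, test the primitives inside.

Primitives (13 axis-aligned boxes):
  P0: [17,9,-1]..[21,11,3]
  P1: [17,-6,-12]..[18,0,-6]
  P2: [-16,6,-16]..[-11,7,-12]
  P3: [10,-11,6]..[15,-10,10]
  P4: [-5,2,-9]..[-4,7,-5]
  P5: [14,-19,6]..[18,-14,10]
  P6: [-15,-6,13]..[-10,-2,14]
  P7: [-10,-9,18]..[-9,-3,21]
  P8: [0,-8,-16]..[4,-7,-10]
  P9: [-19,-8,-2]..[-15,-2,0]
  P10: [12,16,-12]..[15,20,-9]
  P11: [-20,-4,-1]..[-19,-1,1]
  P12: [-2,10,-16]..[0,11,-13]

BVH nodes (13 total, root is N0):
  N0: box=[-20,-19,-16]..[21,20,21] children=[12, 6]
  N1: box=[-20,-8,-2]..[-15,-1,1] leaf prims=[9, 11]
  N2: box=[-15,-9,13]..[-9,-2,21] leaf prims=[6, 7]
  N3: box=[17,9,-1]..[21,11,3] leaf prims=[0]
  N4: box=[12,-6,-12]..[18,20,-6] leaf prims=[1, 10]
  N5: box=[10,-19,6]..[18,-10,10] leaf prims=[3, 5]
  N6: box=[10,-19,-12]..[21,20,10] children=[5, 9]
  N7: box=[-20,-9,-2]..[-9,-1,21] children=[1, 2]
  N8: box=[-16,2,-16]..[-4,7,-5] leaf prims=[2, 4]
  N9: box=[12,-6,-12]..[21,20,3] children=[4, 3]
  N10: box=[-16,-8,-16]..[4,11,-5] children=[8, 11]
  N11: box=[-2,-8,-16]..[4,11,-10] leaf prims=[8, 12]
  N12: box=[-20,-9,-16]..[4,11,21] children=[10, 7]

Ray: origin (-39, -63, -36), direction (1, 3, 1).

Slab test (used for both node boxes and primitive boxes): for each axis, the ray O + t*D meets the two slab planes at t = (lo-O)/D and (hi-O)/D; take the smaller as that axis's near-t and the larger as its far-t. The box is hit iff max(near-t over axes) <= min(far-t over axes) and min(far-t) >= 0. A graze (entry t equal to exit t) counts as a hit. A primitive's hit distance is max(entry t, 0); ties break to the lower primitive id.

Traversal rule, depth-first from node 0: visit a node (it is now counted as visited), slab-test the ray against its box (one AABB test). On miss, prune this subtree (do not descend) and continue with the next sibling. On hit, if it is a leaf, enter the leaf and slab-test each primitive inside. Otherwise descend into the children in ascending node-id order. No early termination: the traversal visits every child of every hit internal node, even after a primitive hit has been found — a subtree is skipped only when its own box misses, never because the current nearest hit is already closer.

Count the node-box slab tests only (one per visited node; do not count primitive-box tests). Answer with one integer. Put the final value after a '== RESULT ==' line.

Trace the traversal:
N0 x:[19,60] y:[44/3,83/3] z:[20,57] -> hit [20,83/3], descend [6, 12]
  N6 x:[49,60] y:[44/3,83/3] z:[24,46] -> miss, prune
  N12 x:[19,43] y:[18,74/3] z:[20,57] -> hit [20,74/3], descend [7, 10]
    N7 x:[19,30] y:[18,62/3] z:[34,57] -> miss, prune
    N10 x:[23,43] y:[55/3,74/3] z:[20,31] -> hit [23,74/3], descend [8, 11]
      N8 x:[23,35] y:[65/3,70/3] z:[20,31] -> hit [23,70/3] leaf, test {P2@t=23, P4(miss)}
      N11 x:[37,43] y:[55/3,74/3] z:[20,26] -> miss, prune

7 AABB tests over nodes [0, 6, 12, 7, 10, 8, 11]; 1 leaf entered; closest P2.

== RESULT ==
7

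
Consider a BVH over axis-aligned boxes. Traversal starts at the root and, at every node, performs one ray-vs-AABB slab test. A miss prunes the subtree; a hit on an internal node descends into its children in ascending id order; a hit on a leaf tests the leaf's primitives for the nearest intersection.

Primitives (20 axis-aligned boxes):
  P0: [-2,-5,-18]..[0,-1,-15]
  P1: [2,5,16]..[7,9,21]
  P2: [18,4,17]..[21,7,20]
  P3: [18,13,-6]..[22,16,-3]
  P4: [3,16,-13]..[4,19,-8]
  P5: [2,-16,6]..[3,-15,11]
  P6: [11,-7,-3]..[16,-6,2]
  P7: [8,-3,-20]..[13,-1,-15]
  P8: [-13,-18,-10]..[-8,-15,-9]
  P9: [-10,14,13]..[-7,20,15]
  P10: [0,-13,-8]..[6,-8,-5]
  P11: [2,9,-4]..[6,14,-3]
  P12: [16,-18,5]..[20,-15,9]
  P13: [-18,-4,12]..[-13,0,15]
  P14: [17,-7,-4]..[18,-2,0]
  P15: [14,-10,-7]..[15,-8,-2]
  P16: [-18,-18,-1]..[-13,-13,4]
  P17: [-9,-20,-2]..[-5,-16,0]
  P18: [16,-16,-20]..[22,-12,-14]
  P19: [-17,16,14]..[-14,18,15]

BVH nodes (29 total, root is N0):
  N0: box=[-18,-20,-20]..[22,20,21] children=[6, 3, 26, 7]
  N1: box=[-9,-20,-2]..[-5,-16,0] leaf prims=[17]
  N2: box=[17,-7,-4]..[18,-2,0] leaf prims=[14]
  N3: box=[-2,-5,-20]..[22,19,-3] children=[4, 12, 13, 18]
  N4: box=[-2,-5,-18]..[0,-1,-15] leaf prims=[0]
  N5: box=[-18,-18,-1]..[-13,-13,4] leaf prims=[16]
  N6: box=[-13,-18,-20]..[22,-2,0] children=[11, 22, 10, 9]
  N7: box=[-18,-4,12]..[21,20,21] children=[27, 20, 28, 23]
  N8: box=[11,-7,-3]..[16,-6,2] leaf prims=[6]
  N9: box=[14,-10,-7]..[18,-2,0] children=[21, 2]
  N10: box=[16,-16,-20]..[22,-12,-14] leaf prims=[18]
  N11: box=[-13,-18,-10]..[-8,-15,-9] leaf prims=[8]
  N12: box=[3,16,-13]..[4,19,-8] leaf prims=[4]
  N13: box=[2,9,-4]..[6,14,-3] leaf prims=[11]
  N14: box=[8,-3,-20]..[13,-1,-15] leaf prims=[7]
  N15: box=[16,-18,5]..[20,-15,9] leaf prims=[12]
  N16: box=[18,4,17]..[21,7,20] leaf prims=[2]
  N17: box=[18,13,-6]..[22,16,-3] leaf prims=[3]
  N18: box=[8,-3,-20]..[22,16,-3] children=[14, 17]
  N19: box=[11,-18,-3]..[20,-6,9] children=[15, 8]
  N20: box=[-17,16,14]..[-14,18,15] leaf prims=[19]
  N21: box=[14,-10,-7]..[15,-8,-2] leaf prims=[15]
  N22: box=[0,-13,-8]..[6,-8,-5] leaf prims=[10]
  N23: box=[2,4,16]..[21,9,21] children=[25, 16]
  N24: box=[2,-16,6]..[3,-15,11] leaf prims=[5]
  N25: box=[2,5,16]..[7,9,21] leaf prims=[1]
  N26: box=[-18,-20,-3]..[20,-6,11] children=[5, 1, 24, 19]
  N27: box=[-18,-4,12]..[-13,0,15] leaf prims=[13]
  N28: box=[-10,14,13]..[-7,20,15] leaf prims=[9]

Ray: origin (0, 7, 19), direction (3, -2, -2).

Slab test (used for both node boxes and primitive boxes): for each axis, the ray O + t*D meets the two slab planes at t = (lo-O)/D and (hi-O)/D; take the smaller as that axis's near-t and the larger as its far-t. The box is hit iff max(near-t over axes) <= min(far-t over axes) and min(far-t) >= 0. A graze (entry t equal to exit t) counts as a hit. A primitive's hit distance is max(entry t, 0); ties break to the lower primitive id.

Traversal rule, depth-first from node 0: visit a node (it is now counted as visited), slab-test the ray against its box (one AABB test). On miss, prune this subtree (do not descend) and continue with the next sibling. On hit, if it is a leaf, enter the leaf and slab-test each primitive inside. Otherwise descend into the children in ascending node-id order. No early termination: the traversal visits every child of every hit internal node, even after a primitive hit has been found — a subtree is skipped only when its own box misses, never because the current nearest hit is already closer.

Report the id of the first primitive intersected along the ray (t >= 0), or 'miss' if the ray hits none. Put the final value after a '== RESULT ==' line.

Walk:
N0 x:[-6,22/3] y:[-13/2,27/2] z:[-1,39/2] -> hit [-1,22/3], descend [3, 6, 7, 26]
  N3 x:[-2/3,22/3] y:[-6,6] z:[11,39/2] -> miss, prune
  N6 x:[-13/3,22/3] y:[9/2,25/2] z:[19/2,39/2] -> miss, prune
  N7 x:[-6,7] y:[-13/2,11/2] z:[-1,7/2] -> hit [-1,7/2], descend [20, 23, 27, 28]
    N20 x:[-17/3,-14/3] y:[-11/2,-9/2] z:[2,5/2] -> miss, prune
    N23 x:[2/3,7] y:[-1,3/2] z:[-1,3/2] -> hit [2/3,3/2], descend [16, 25]
      N16 x:[6,7] y:[0,3/2] z:[-1/2,1] -> miss, prune
      N25 x:[2/3,7/3] y:[-1,1] z:[-1,3/2] -> hit [2/3,1] leaf, test {P1@t=2/3}
    N27 x:[-6,-13/3] y:[7/2,11/2] z:[2,7/2] -> miss, prune
    N28 x:[-10/3,-7/3] y:[-13/2,-7/2] z:[2,3] -> miss, prune
  N26 x:[-6,20/3] y:[13/2,27/2] z:[4,11] -> hit [13/2,20/3], descend [1, 5, 19, 24]
    N1 x:[-3,-5/3] y:[23/2,27/2] z:[19/2,21/2] -> miss, prune
    N5 x:[-6,-13/3] y:[10,25/2] z:[15/2,10] -> miss, prune
    N19 x:[11/3,20/3] y:[13/2,25/2] z:[5,11] -> hit [13/2,20/3], descend [8, 15]
      N8 x:[11/3,16/3] y:[13/2,7] z:[17/2,11] -> miss, prune
      N15 x:[16/3,20/3] y:[11,25/2] z:[5,7] -> miss, prune
    N24 x:[2/3,1] y:[11,23/2] z:[4,13/2] -> miss, prune

17 AABB tests over nodes [0, 3, 6, 7, 20, 23, 16, 25, 27, 28, 26, 1, 5, 19, 8, 15, 24]; 1 leaf entered; closest P1.

== RESULT ==
1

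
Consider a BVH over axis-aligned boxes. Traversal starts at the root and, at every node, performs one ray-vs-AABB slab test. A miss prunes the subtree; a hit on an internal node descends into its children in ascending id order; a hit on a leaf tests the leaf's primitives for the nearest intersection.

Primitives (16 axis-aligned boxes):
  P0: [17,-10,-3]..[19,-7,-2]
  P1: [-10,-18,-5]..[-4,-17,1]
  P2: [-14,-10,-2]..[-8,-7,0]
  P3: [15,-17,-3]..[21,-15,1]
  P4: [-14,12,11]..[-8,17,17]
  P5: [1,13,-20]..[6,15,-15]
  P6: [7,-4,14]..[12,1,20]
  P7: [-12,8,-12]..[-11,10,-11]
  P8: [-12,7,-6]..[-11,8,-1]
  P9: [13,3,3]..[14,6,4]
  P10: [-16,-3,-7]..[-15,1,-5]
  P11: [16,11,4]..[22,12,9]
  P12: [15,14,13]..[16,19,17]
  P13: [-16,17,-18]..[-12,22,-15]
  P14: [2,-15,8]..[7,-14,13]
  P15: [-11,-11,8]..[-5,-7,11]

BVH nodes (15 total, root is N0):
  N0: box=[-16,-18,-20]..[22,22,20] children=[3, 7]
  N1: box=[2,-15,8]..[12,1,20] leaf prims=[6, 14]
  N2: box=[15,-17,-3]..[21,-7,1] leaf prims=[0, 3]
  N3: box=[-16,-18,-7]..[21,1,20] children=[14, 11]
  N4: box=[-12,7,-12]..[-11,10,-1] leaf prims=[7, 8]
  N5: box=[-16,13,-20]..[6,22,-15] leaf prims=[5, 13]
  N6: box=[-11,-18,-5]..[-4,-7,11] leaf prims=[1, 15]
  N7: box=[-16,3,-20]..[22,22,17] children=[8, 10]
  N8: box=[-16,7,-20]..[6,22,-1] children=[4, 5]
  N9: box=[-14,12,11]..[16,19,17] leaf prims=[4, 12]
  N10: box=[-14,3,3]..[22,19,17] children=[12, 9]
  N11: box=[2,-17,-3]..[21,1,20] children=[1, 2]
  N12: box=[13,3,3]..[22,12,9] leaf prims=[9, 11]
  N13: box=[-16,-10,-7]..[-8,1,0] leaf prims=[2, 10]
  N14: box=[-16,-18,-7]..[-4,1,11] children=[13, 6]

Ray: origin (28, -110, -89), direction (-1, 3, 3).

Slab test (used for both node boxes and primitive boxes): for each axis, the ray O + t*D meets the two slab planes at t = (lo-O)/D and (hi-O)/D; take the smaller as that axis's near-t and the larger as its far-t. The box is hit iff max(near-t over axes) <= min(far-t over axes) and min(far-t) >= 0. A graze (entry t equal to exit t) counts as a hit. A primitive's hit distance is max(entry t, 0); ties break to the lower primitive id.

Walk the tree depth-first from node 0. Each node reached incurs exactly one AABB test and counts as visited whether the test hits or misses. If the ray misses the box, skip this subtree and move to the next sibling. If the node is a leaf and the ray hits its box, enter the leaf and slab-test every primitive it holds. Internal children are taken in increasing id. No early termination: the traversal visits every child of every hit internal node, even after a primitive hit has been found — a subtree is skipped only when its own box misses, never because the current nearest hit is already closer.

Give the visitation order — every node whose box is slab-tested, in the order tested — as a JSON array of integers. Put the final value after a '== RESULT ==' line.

Trace the traversal:
N0 x:[6,44] y:[92/3,44] z:[23,109/3] -> hit [92/3,109/3], descend [3, 7]
  N3 x:[7,44] y:[92/3,37] z:[82/3,109/3] -> hit [92/3,109/3], descend [11, 14]
    N11 x:[7,26] y:[31,37] z:[86/3,109/3] -> miss, prune
    N14 x:[32,44] y:[92/3,37] z:[82/3,100/3] -> hit [32,100/3], descend [6, 13]
      N6 x:[32,39] y:[92/3,103/3] z:[28,100/3] -> hit [32,100/3] leaf, test {P1(miss), P15@t=33}
      N13 x:[36,44] y:[100/3,37] z:[82/3,89/3] -> miss, prune
  N7 x:[6,44] y:[113/3,44] z:[23,106/3] -> miss, prune

7 AABB tests over nodes [0, 3, 11, 14, 6, 13, 7]; 1 leaf entered; closest P15.

== RESULT ==
[0, 3, 11, 14, 6, 13, 7]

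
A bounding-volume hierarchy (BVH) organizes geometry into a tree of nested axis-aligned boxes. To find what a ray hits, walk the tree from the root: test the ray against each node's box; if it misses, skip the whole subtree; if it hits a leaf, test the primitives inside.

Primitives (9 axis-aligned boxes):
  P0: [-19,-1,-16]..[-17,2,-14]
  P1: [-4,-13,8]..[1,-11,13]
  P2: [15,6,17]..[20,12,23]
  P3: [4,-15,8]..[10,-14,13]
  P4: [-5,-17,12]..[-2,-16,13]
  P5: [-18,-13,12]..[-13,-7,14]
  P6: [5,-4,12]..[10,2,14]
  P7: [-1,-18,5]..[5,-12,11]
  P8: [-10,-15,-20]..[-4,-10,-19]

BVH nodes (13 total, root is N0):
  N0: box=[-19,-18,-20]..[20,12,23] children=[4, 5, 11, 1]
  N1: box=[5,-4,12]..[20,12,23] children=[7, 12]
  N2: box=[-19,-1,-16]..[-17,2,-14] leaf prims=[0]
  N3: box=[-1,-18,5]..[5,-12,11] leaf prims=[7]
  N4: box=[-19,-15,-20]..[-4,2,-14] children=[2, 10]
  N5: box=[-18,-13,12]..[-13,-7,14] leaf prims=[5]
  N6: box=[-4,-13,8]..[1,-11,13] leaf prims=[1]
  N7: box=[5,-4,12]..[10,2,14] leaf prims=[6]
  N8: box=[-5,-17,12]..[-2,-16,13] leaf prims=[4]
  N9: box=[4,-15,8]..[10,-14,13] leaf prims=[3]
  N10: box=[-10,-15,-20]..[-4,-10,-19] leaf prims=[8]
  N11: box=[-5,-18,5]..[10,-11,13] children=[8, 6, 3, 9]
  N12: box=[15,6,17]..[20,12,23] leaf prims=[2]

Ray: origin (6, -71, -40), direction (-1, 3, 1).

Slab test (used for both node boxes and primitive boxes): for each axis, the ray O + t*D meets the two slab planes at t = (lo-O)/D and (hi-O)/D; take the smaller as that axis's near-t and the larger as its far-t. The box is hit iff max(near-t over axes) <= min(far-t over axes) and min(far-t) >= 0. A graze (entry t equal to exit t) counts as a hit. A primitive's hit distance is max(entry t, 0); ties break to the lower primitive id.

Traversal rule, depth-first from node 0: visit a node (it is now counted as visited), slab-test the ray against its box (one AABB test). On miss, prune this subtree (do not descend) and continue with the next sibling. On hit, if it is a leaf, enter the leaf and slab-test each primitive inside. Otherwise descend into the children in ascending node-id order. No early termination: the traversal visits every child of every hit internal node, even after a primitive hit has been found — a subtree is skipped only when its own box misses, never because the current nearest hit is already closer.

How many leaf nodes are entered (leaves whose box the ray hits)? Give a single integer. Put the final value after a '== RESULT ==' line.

Traverse from the root:
N0 x:[-14,25] y:[53/3,83/3] z:[20,63] -> hit [20,25], descend [1, 4, 5, 11]
  N1 x:[-14,1] y:[67/3,83/3] z:[52,63] -> miss, prune
  N4 x:[10,25] y:[56/3,73/3] z:[20,26] -> hit [20,73/3], descend [2, 10]
    N2 x:[23,25] y:[70/3,73/3] z:[24,26] -> hit [24,73/3] leaf, test {P0@t=24}
    N10 x:[10,16] y:[56/3,61/3] z:[20,21] -> miss, prune
  N5 x:[19,24] y:[58/3,64/3] z:[52,54] -> miss, prune
  N11 x:[-4,11] y:[53/3,20] z:[45,53] -> miss, prune

Summary -> nodes [0, 1, 4, 2, 10, 5, 11]; box-tests=7; leaf-entries=1; first=P0

== RESULT ==
1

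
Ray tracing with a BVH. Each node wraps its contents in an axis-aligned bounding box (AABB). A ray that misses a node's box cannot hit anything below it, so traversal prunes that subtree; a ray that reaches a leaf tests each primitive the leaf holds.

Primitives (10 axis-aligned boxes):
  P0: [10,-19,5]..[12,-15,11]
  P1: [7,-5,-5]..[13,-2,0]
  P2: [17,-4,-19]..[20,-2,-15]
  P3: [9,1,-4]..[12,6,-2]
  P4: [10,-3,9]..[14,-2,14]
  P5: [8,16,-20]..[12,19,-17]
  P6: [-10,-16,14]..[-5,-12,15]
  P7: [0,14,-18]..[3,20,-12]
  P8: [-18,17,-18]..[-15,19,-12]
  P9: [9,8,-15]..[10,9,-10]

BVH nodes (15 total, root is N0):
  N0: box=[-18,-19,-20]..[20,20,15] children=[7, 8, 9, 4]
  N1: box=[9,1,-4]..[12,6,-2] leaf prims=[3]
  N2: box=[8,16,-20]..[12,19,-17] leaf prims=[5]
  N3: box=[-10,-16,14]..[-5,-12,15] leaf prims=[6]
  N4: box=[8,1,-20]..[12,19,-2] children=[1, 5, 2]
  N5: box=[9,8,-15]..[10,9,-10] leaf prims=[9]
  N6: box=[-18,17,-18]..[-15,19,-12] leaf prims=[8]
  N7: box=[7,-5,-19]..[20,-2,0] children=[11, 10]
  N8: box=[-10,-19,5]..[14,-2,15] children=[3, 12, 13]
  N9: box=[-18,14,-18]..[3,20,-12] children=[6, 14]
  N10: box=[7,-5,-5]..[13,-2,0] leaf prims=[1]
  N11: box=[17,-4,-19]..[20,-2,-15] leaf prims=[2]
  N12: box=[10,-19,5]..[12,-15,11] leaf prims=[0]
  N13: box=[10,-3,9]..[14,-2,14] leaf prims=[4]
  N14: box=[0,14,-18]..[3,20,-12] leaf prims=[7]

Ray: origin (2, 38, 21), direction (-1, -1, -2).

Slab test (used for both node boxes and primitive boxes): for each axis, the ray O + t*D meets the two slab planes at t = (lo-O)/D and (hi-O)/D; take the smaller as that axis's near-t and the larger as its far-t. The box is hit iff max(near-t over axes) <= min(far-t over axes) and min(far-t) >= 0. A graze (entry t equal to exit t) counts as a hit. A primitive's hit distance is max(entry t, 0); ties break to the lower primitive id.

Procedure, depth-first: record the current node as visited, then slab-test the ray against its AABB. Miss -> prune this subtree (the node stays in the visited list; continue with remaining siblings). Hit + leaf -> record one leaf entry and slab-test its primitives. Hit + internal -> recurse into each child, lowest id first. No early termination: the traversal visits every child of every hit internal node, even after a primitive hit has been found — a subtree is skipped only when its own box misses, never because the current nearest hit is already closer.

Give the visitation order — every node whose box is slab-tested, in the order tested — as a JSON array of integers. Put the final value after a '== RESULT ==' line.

Walk:
N0 x:[-18,20] y:[18,57] z:[3,41/2] -> hit [18,20], descend [4, 7, 8, 9]
  N4 x:[-10,-6] y:[19,37] z:[23/2,41/2] -> miss, prune
  N7 x:[-18,-5] y:[40,43] z:[21/2,20] -> miss, prune
  N8 x:[-12,12] y:[40,57] z:[3,8] -> miss, prune
  N9 x:[-1,20] y:[18,24] z:[33/2,39/2] -> hit [18,39/2], descend [6, 14]
    N6 x:[17,20] y:[19,21] z:[33/2,39/2] -> hit [19,39/2] leaf, test {P8@t=19}
    N14 x:[-1,2] y:[18,24] z:[33/2,39/2] -> miss, prune

7 AABB tests over nodes [0, 4, 7, 8, 9, 6, 14]; 1 leaf entered; closest P8.

== RESULT ==
[0, 4, 7, 8, 9, 6, 14]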